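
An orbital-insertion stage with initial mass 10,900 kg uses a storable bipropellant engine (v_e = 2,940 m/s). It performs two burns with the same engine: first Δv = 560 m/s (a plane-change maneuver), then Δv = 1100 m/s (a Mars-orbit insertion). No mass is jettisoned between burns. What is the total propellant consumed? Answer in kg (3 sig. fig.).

total propellant consumed ≈ 4700 kg

After the first burn: m = 10900 × exp(−560/2940.0) = 10900 × 0.82657 = 9,009.61 kg.
After the second burn: m = 9,009.61 × exp(−1100/2940.0) = 9,009.61 × 0.68787 = 6,197.44 kg.
Total propellant = m₀ − m_final = 10900 − 6,197.44 = 4,702.56 kg.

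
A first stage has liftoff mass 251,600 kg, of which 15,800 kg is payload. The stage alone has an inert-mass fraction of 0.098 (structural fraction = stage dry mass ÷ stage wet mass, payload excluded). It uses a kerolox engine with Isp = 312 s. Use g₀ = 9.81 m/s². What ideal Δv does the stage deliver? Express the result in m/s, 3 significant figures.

Stage wet mass = m₀ − payload = 251,600 − 15,800 = 235,800 kg.
Stage dry mass = ε × stage wet mass = 0.098 × 235,800 = 23,108.4 kg.
Burnout mass m_f = stage dry + payload = 23,108.4 + 15,800 = 38,908.4 kg.
v_e = Isp · g₀ = 312 × 9.81 = 3060.7 m/s.
Δv = v_e · ln(251,600/38,908.4) = 3060.7 × ln(6.466) = 3060.7 × 1.8666 ≈ 5713 m/s.

Δv ≈ 5710 m/s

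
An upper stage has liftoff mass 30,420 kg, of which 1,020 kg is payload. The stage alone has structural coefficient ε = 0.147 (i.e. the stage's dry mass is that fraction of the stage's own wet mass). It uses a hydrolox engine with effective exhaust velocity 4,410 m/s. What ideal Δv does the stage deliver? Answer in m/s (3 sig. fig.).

Δv ≈ 7670 m/s

Stage wet mass = m₀ − payload = 30,420 − 1,020 = 29,400 kg.
Stage dry mass = ε × stage wet mass = 0.147 × 29,400 = 4,321.8 kg.
Burnout mass m_f = stage dry + payload = 4,321.8 + 1,020 = 5,341.8 kg.
Using Δv = v_e ln(m₀/m_f): Δv = v_e · ln(30,420/5,341.8) = 4410.0 × ln(5.695) = 4410.0 × 1.7395 ≈ 7671 m/s.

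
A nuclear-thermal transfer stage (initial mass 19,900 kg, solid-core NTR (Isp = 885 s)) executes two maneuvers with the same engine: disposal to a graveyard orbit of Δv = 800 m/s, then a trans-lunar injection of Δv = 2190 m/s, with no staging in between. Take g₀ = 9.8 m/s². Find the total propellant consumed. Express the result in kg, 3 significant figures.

total propellant consumed ≈ 5800 kg

v_e = Isp · g₀ = 885 × 9.8 = 8673.0 m/s.
After the first burn: m = 19900 × exp(−800/8673.0) = 19900 × 0.91189 = 18,146.6 kg.
After the second burn: m = 18,146.6 × exp(−2190/8673.0) = 18,146.6 × 0.77685 = 14,097.2 kg.
Total propellant = m₀ − m_final = 19900 − 14,097.2 = 5,802.8 kg.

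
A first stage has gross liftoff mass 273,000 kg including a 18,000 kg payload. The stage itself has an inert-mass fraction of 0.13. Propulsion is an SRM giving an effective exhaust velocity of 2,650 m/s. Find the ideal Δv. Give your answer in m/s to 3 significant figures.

Stage wet mass = m₀ − payload = 273,000 − 18,000 = 255,000 kg.
Stage dry mass = ε × stage wet mass = 0.13 × 255,000 = 33,150 kg.
Burnout mass m_f = stage dry + payload = 33,150 + 18,000 = 51,150 kg.
Δv = v_e · ln(273,000/51,150) = 2650.0 × ln(5.337) = 2650.0 × 1.6747 ≈ 4438 m/s.

Δv ≈ 4440 m/s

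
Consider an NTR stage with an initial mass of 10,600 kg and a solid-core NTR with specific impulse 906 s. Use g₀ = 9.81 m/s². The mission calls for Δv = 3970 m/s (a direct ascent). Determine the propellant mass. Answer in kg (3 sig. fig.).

v_e = Isp · g₀ = 906 × 9.81 = 8887.9 m/s.
m₀/m_f = exp(Δv / v_e) = exp(3970 / 8887.9) = exp(0.4467) = 1.5631.
m_f = 10,600 / 1.5631 = 6,781.4 kg, so propellant = m₀ − m_f = 10,600 − 6,781.4 = 3,818.6 kg.

propellant mass ≈ 3820 kg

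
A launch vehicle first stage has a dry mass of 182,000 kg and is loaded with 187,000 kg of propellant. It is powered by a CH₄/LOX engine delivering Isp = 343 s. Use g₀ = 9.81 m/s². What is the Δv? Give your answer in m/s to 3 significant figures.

Δv ≈ 2380 m/s

v_e = Isp · g₀ = 343 × 9.81 = 3364.8 m/s.
m₀ = m_dry + m_prop = 182,000 + 187,000 = 369,000 kg.
By the Tsiolkovsky rocket equation, Δv = v_e · ln(m₀/m_f) = 3364.8 × ln(2.027) = 3364.8 × 0.7068 ≈ 2378.2 m/s.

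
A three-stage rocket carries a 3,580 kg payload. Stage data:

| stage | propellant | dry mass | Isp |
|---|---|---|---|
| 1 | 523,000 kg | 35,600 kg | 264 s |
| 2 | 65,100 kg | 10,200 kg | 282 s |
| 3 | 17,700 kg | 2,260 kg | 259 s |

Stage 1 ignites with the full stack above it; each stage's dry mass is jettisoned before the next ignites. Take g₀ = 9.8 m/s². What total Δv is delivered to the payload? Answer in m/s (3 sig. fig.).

Δv ≈ 10600 m/s

Ignition mass of stage 1 = 523,000+35,600 + 65,100+10,200 + 17,700+2,260 + 3,580 = 657,440 kg.
Stage 1: m₀ = 657,440 kg, m_f = 657,440 − 523,000 = 134,440 kg; Δv = 264×9.8×ln(4.89) = 2587.2×1.5872 ≈ 4106 m/s.
Stage 2: m₀ = 98,840 kg, m_f = 98,840 − 65,100 = 33,740 kg; Δv = 282×9.8×ln(2.929) = 2763.6×1.0748 ≈ 2970 m/s.
Stage 3: m₀ = 23,540 kg, m_f = 23,540 − 17,700 = 5,840 kg; Δv = 259×9.8×ln(4.031) = 2538.2×1.3940 ≈ 3538 m/s.
Total Δv = 4106 + 2970 + 3538 = 10614 m/s.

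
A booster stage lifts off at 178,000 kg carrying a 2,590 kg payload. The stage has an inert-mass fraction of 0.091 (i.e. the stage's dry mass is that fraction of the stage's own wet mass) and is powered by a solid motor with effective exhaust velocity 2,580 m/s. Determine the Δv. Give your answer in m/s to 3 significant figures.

Δv ≈ 5830 m/s

Stage wet mass = m₀ − payload = 178,000 − 2,590 = 175,410 kg.
Stage dry mass = ε × stage wet mass = 0.091 × 175,410 = 15,962.3 kg.
Burnout mass m_f = stage dry + payload = 15,962.3 + 2,590 = 18,552.3 kg.
Δv = v_e · ln(178,000/18,552.3) = 2580.0 × ln(9.594) = 2580.0 × 2.2612 ≈ 5834 m/s.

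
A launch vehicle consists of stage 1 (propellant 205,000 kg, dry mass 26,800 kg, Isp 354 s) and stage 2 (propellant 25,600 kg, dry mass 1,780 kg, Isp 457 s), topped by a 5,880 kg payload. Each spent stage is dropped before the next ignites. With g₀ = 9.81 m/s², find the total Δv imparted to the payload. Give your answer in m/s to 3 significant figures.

Δv ≈ 11700 m/s

Ignition mass of stage 1 = 205,000+26,800 + 25,600+1,780 + 5,880 = 265,060 kg.
Stage 1: m₀ = 265,060 kg, m_f = 265,060 − 205,000 = 60,060 kg; Δv = 354×9.81×ln(4.413) = 3472.7×1.4846 ≈ 5156 m/s.
Stage 2: m₀ = 33,260 kg, m_f = 33,260 − 25,600 = 7,660 kg; Δv = 457×9.81×ln(4.342) = 4483.2×1.4683 ≈ 6583 m/s.
Total Δv = 5156 + 6583 = 11739 m/s.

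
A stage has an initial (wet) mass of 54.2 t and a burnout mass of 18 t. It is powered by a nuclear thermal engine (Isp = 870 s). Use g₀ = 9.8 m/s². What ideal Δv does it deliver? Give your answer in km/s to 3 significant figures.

Δv ≈ 9.40 km/s

v_e = Isp · g₀ = 870 × 9.8 = 8526.0 m/s.
By the Tsiolkovsky rocket equation, Δv = v_e · ln(m₀/m_f) = 8526.0 × ln(3.011) = 8526.0 × 1.1023 ≈ 9398.3 m/s.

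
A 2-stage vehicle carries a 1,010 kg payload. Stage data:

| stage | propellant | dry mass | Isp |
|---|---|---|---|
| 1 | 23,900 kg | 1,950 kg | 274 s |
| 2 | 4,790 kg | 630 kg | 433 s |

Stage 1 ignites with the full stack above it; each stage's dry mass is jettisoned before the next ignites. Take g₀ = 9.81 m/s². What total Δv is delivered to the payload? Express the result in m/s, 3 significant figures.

Ignition mass of stage 1 = 23,900+1,950 + 4,790+630 + 1,010 = 32,280 kg.
Stage 1: m₀ = 32,280 kg, m_f = 32,280 − 23,900 = 8,380 kg; Δv = 274×9.81×ln(3.852) = 2687.9×1.3486 ≈ 3625 m/s.
Stage 2: m₀ = 6,430 kg, m_f = 6,430 − 4,790 = 1,640 kg; Δv = 433×9.81×ln(3.921) = 4247.7×1.3663 ≈ 5804 m/s.
Total Δv = 3625 + 5804 = 9429 m/s.

Δv ≈ 9430 m/s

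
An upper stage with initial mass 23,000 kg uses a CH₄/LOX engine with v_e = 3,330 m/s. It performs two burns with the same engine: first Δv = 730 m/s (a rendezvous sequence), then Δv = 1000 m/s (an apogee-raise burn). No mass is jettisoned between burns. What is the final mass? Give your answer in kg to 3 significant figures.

final mass ≈ 13700 kg

After the first burn: m = 23000 × exp(−730/3330.0) = 23000 × 0.80315 = 18,472.5 kg.
After the second burn: m = 18,472.5 × exp(−1000/3330.0) = 18,472.5 × 0.74060 = 13,680.7 kg.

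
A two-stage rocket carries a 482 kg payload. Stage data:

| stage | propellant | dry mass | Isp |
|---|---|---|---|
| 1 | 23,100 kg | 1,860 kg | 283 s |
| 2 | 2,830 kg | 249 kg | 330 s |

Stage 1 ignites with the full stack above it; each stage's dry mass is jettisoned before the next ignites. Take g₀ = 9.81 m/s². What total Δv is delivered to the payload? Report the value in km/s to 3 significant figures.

Ignition mass of stage 1 = 23,100+1,860 + 2,830+249 + 482 = 28,521 kg.
Stage 1: m₀ = 28,521 kg, m_f = 28,521 − 23,100 = 5,421 kg; Δv = 283×9.81×ln(5.261) = 2776.2×1.6604 ≈ 4610 m/s.
Stage 2: m₀ = 3,561 kg, m_f = 3,561 − 2,830 = 731 kg; Δv = 330×9.81×ln(4.871) = 3237.3×1.5834 ≈ 5126 m/s.
Total Δv = 4610 + 5126 = 9736 m/s.

Δv ≈ 9.74 km/s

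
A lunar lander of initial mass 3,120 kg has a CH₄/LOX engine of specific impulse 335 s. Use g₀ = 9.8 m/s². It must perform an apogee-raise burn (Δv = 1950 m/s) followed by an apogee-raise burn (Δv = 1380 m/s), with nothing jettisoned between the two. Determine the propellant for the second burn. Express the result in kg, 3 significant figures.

propellant for the second burn ≈ 591 kg

v_e = Isp · g₀ = 335 × 9.8 = 3283.0 m/s.
After the first burn: m = 3120 × exp(−1950/3283.0) = 3120 × 0.55213 = 1,722.65 kg.
After the second burn: m = 1,722.65 × exp(−1380/3283.0) = 1,722.65 × 0.65682 = 1,131.47 kg.
Second-burn propellant = 1,722.65 − 1,131.47 = 591.18 kg.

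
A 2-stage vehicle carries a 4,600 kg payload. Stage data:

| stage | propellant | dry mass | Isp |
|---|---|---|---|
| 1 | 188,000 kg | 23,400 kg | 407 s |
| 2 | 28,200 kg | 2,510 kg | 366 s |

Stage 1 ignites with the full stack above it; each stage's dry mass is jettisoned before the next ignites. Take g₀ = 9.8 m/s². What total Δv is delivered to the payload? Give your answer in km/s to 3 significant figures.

Ignition mass of stage 1 = 188,000+23,400 + 28,200+2,510 + 4,600 = 246,710 kg.
Stage 1: m₀ = 246,710 kg, m_f = 246,710 − 188,000 = 58,710 kg; Δv = 407×9.8×ln(4.202) = 3988.6×1.4356 ≈ 5726 m/s.
Stage 2: m₀ = 35,310 kg, m_f = 35,310 − 28,200 = 7,110 kg; Δv = 366×9.8×ln(4.966) = 3586.8×1.6027 ≈ 5748 m/s.
Total Δv = 5726 + 5748 = 11474 m/s.

Δv ≈ 11.5 km/s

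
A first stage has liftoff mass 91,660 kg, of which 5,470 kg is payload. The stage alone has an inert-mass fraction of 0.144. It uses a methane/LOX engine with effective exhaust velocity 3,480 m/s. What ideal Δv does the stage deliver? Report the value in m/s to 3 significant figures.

Stage wet mass = m₀ − payload = 91,660 − 5,470 = 86,190 kg.
Stage dry mass = ε × stage wet mass = 0.144 × 86,190 = 12,411.4 kg.
Burnout mass m_f = stage dry + payload = 12,411.4 + 5,470 = 17,881.4 kg.
Δv = v_e · ln(91,660/17,881.4) = 3480.0 × ln(5.126) = 3480.0 × 1.6343 ≈ 5687 m/s.

Δv ≈ 5690 m/s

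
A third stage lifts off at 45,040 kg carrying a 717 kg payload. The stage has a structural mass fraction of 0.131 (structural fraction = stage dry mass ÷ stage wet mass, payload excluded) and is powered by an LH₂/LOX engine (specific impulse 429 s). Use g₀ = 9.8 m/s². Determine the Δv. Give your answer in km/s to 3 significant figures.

Δv ≈ 8.12 km/s

Stage wet mass = m₀ − payload = 45,040 − 717 = 44,323 kg.
Stage dry mass = ε × stage wet mass = 0.131 × 44,323 = 5,806.31 kg.
Burnout mass m_f = stage dry + payload = 5,806.31 + 717 = 6,523.31 kg.
v_e = Isp · g₀ = 429 × 9.8 = 4204.2 m/s.
From the ideal rocket equation, Δv = v_e · ln(45,040/6,523.31) = 4204.2 × ln(6.904) = 4204.2 × 1.9322 ≈ 8123 m/s.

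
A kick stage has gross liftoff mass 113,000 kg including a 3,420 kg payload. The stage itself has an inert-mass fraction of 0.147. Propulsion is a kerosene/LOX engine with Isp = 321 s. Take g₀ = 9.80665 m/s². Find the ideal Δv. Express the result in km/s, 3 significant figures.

Stage wet mass = m₀ − payload = 113,000 − 3,420 = 109,580 kg.
Stage dry mass = ε × stage wet mass = 0.147 × 109,580 = 16,108.3 kg.
Burnout mass m_f = stage dry + payload = 16,108.3 + 3,420 = 19,528.3 kg.
v_e = Isp · g₀ = 321 × 9.80665 = 3147.9 m/s.
Rocket equation: Δv = v_e · ln(113,000/19,528.3) = 3147.9 × ln(5.786) = 3147.9 × 1.7555 ≈ 5526 m/s.

Δv ≈ 5.53 km/s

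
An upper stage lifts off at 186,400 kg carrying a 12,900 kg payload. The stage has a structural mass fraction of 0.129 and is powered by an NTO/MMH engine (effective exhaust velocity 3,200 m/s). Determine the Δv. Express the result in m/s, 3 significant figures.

Δv ≈ 5330 m/s

Stage wet mass = m₀ − payload = 186,400 − 12,900 = 173,500 kg.
Stage dry mass = ε × stage wet mass = 0.129 × 173,500 = 22,381.5 kg.
Burnout mass m_f = stage dry + payload = 22,381.5 + 12,900 = 35,281.5 kg.
By the Tsiolkovsky rocket equation, Δv = v_e · ln(186,400/35,281.5) = 3200.0 × ln(5.283) = 3200.0 × 1.6645 ≈ 5327 m/s.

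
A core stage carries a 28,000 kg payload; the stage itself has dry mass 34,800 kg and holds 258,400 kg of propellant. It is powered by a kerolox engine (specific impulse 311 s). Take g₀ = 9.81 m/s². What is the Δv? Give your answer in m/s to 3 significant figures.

v_e = Isp · g₀ = 311 × 9.81 = 3050.9 m/s.
m₀ = payload + dry + propellant = 28,000 + 34,800 + 258,400 = 321,200 kg.
m_f = payload + dry = 28,000 + 34,800 = 62,800 kg.
By the Tsiolkovsky rocket equation, Δv = v_e · ln(m₀/m_f) = 3050.9 × ln(5.115) = 3050.9 × 1.6321 ≈ 4979.4 m/s.

Δv ≈ 4980 m/s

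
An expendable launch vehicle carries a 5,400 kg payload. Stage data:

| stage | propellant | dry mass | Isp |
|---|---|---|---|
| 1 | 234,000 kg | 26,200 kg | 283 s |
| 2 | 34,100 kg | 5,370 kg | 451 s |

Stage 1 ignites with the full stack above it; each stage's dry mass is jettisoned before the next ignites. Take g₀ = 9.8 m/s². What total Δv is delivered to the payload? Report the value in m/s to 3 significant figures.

Δv ≈ 10300 m/s

Ignition mass of stage 1 = 234,000+26,200 + 34,100+5,370 + 5,400 = 305,070 kg.
Stage 1: m₀ = 305,070 kg, m_f = 305,070 − 234,000 = 71,070 kg; Δv = 283×9.8×ln(4.293) = 2773.4×1.4569 ≈ 4040 m/s.
Stage 2: m₀ = 44,870 kg, m_f = 44,870 − 34,100 = 10,770 kg; Δv = 451×9.8×ln(4.166) = 4419.8×1.4270 ≈ 6307 m/s.
Total Δv = 4040 + 6307 = 10347 m/s.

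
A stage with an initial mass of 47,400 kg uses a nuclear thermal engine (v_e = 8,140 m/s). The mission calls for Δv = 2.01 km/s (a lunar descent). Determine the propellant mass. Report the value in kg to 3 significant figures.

propellant mass ≈ 10400 kg

m₀/m_f = exp(Δv / v_e) = exp(2010 / 8140.0) = exp(0.2469) = 1.2801.
m_f = 47,400 / 1.2801 = 37,028.4 kg, so propellant = m₀ − m_f = 47,400 − 37,028.4 = 10,371.6 kg.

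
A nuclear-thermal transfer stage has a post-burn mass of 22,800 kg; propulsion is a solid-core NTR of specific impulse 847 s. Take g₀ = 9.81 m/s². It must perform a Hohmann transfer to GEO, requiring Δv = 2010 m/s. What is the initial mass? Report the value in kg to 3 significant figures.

initial mass ≈ 29000 kg

v_e = Isp · g₀ = 847 × 9.81 = 8309.1 m/s.
m₀/m_f = exp(Δv / v_e) = exp(2010 / 8309.1) = exp(0.2419) = 1.2737.
m₀ = m_f × 1.2737 = 22,800 × 1.2737 = 29,040.4 kg.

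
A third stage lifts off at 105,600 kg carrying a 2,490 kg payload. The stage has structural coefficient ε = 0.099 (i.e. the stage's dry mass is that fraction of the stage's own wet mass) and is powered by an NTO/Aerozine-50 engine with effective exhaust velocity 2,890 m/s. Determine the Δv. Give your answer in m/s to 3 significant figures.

Stage wet mass = m₀ − payload = 105,600 − 2,490 = 103,110 kg.
Stage dry mass = ε × stage wet mass = 0.099 × 103,110 = 10,207.9 kg.
Burnout mass m_f = stage dry + payload = 10,207.9 + 2,490 = 12,697.9 kg.
Δv = v_e · ln(105,600/12,697.9) = 2890.0 × ln(8.316) = 2890.0 × 2.1182 ≈ 6122 m/s.

Δv ≈ 6120 m/s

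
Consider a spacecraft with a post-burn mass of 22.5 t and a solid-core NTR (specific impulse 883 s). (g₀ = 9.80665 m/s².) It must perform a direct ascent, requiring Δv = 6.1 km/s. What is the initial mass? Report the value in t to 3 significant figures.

initial mass ≈ 45.5 t

v_e = Isp · g₀ = 883 × 9.80665 = 8659.3 m/s.
m₀/m_f = exp(Δv / v_e) = exp(6100 / 8659.3) = exp(0.7044) = 2.0227.
m₀ = m_f × 2.0227 = 22.5 × 2.0227 = 45.5108 t.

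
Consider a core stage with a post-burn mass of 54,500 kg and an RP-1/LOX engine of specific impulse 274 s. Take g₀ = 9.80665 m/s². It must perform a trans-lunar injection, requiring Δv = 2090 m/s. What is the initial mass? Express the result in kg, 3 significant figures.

initial mass ≈ 119000 kg

v_e = Isp · g₀ = 274 × 9.80665 = 2687.0 m/s.
Using Δv = v_e ln(m₀/m_f): m₀/m_f = exp(Δv / v_e) = exp(2090 / 2687.0) = exp(0.7778) = 2.1767.
m₀ = m_f × 2.1767 = 54,500 × 2.1767 = 118,630 kg.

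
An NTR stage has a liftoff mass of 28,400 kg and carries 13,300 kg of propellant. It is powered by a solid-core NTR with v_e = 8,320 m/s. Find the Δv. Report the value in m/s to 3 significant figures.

Δv ≈ 5260 m/s

m_f = m₀ − m_prop = 28,400 − 13,300 = 15,100 kg.
Δv = v_e · ln(m₀/m_f) = 8320.0 × ln(1.881) = 8320.0 × 0.6317 ≈ 5255.7 m/s.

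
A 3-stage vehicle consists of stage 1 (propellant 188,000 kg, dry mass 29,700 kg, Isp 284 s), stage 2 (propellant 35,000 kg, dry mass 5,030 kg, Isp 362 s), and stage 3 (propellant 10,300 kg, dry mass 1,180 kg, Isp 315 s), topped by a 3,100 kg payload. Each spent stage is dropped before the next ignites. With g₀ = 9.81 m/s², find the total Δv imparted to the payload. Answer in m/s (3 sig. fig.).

Δv ≈ 10700 m/s

Ignition mass of stage 1 = 188,000+29,700 + 35,000+5,030 + 10,300+1,180 + 3,100 = 272,310 kg.
Stage 1: m₀ = 272,310 kg, m_f = 272,310 − 188,000 = 84,310 kg; Δv = 284×9.81×ln(3.23) = 2786.0×1.1724 ≈ 3266 m/s.
Stage 2: m₀ = 54,610 kg, m_f = 54,610 − 35,000 = 19,610 kg; Δv = 362×9.81×ln(2.785) = 3551.2×1.0242 ≈ 3637 m/s.
Stage 3: m₀ = 14,580 kg, m_f = 14,580 − 10,300 = 4,280 kg; Δv = 315×9.81×ln(3.407) = 3090.2×1.2257 ≈ 3788 m/s.
Total Δv = 3266 + 3637 + 3788 = 10691 m/s.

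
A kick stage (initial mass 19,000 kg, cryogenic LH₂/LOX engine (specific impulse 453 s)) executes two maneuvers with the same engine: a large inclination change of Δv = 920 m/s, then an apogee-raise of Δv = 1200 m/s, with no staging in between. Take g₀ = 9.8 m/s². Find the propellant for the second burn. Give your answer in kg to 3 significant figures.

propellant for the second burn ≈ 3660 kg

v_e = Isp · g₀ = 453 × 9.8 = 4439.4 m/s.
After the first burn: m = 19000 × exp(−920/4439.4) = 19000 × 0.81283 = 15,443.8 kg.
After the second burn: m = 15,443.8 × exp(−1200/4439.4) = 15,443.8 × 0.76315 = 11,785.9 kg.
Second-burn propellant = 15,443.8 − 11,785.9 = 3,657.9 kg.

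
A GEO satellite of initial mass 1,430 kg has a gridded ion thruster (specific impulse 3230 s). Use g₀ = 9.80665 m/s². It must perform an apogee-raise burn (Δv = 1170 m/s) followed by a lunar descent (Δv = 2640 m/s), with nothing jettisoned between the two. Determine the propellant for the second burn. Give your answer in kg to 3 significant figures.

v_e = Isp · g₀ = 3230 × 9.80665 = 31675.5 m/s.
After the first burn: m = 1430 × exp(−1170/31675.5) = 1430 × 0.96374 = 1,378.15 kg.
After the second burn: m = 1,378.15 × exp(−2640/31675.5) = 1,378.15 × 0.92003 = 1,267.94 kg.
Second-burn propellant = 1,378.15 − 1,267.94 = 110.21 kg.

propellant for the second burn ≈ 110 kg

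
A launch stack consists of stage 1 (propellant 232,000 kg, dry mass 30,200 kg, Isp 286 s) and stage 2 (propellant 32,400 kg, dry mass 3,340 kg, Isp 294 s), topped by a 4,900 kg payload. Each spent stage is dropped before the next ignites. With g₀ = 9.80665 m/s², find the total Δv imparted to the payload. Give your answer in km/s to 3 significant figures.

Ignition mass of stage 1 = 232,000+30,200 + 32,400+3,340 + 4,900 = 302,840 kg.
Stage 1: m₀ = 302,840 kg, m_f = 302,840 − 232,000 = 70,840 kg; Δv = 286×9.80665×ln(4.275) = 2804.7×1.4528 ≈ 4075 m/s.
Stage 2: m₀ = 40,640 kg, m_f = 40,640 − 32,400 = 8,240 kg; Δv = 294×9.80665×ln(4.932) = 2883.2×1.5958 ≈ 4601 m/s.
Total Δv = 4075 + 4601 = 8676 m/s.

Δv ≈ 8.68 km/s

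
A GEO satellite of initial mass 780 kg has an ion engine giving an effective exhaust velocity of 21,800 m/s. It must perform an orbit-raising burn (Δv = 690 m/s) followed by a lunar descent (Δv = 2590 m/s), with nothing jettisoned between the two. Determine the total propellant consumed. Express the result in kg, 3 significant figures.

After the first burn: m = 780 × exp(−690/21800.0) = 780 × 0.96884 = 755.695 kg.
After the second burn: m = 755.695 × exp(−2590/21800.0) = 755.695 × 0.88798 = 671.042 kg.
Total propellant = m₀ − m_final = 780 − 671.042 = 108.958 kg.

total propellant consumed ≈ 109 kg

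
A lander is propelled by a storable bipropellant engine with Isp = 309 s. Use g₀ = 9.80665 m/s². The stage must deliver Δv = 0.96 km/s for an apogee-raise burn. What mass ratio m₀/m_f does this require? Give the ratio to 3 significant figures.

mass ratio ≈ 1.37

v_e = Isp · g₀ = 309 × 9.80665 = 3030.3 m/s.
Rocket equation: m₀/m_f = exp(Δv / v_e) = exp(960 / 3030.3) = exp(0.3168) = 1.3727.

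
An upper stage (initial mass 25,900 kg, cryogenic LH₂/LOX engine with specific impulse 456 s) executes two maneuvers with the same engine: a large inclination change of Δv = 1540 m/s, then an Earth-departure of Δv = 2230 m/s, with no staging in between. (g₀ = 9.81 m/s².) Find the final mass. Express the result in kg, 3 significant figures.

v_e = Isp · g₀ = 456 × 9.81 = 4473.4 m/s.
After the first burn: m = 25900 × exp(−1540/4473.4) = 25900 × 0.70874 = 18,356.4 kg.
After the second burn: m = 18,356.4 × exp(−2230/4473.4) = 18,356.4 × 0.60744 = 11,150.4 kg.

final mass ≈ 11200 kg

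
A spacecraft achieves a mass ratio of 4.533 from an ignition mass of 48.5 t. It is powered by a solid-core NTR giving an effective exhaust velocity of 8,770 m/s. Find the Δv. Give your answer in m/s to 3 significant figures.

From the ideal rocket equation, Δv = v_e · ln(4.533) = 8770.0 × 1.5114 ≈ 13254.8 m/s.

Δv ≈ 13300 m/s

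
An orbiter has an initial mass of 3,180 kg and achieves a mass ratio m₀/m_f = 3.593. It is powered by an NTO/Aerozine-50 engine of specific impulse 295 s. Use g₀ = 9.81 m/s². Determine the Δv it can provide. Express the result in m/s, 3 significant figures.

v_e = Isp · g₀ = 295 × 9.81 = 2894.0 m/s.
From the ideal rocket equation, Δv = v_e · ln(3.593) = 2894.0 × 1.2790 ≈ 3701.3 m/s.

Δv ≈ 3700 m/s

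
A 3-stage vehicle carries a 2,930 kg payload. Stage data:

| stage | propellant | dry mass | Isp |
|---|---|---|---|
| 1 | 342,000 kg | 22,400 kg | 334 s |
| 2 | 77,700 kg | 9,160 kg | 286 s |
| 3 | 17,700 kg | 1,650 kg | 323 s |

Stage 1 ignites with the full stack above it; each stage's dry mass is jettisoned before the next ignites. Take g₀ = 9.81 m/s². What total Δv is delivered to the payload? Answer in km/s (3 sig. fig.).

Δv ≈ 12.7 km/s

Ignition mass of stage 1 = 342,000+22,400 + 77,700+9,160 + 17,700+1,650 + 2,930 = 473,540 kg.
Stage 1: m₀ = 473,540 kg, m_f = 473,540 − 342,000 = 131,540 kg; Δv = 334×9.81×ln(3.6) = 3276.5×1.2809 ≈ 4197 m/s.
Stage 2: m₀ = 109,140 kg, m_f = 109,140 − 77,700 = 31,440 kg; Δv = 286×9.81×ln(3.471) = 2805.7×1.2446 ≈ 3492 m/s.
Stage 3: m₀ = 22,280 kg, m_f = 22,280 − 17,700 = 4,580 kg; Δv = 323×9.81×ln(4.865) = 3168.6×1.5820 ≈ 5013 m/s.
Total Δv = 4197 + 3492 + 5013 = 12702 m/s.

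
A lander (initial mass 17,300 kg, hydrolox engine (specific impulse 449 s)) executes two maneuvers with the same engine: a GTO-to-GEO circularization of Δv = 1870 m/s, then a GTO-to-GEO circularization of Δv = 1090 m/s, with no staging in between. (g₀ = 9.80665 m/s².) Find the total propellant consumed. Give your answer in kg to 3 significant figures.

total propellant consumed ≈ 8470 kg

v_e = Isp · g₀ = 449 × 9.80665 = 4403.2 m/s.
After the first burn: m = 17300 × exp(−1870/4403.2) = 17300 × 0.65397 = 11,313.7 kg.
After the second burn: m = 11,313.7 × exp(−1090/4403.2) = 11,313.7 × 0.78071 = 8,832.72 kg.
Total propellant = m₀ − m_final = 17300 − 8,832.72 = 8,467.28 kg.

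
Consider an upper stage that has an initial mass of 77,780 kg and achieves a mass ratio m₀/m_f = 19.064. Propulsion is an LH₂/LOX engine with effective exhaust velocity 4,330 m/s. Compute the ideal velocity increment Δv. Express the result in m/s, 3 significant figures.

Δv = v_e · ln(19.064) = 4330.0 × 2.9478 ≈ 12764.0 m/s.

Δv ≈ 12800 m/s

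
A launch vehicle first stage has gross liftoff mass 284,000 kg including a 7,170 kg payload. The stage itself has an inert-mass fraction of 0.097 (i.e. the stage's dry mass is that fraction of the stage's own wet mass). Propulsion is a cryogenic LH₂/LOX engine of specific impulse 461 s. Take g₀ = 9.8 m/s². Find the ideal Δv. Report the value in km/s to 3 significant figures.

Δv ≈ 9.59 km/s

Stage wet mass = m₀ − payload = 284,000 − 7,170 = 276,830 kg.
Stage dry mass = ε × stage wet mass = 0.097 × 276,830 = 26,852.5 kg.
Burnout mass m_f = stage dry + payload = 26,852.5 + 7,170 = 34,022.5 kg.
v_e = Isp · g₀ = 461 × 9.8 = 4517.8 m/s.
Δv = v_e · ln(284,000/34,022.5) = 4517.8 × ln(8.347) = 4517.8 × 2.1220 ≈ 9587 m/s.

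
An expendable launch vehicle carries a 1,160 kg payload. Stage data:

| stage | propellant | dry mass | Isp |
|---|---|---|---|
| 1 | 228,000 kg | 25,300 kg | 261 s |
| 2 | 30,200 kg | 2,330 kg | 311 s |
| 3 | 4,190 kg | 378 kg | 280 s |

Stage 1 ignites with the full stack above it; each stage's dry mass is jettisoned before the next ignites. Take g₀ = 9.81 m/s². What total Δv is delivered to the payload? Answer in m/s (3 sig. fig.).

Δv ≈ 12300 m/s

Ignition mass of stage 1 = 228,000+25,300 + 30,200+2,330 + 4,190+378 + 1,160 = 291,558 kg.
Stage 1: m₀ = 291,558 kg, m_f = 291,558 − 228,000 = 63,558 kg; Δv = 261×9.81×ln(4.587) = 2560.4×1.5233 ≈ 3900 m/s.
Stage 2: m₀ = 38,258 kg, m_f = 38,258 − 30,200 = 8,058 kg; Δv = 311×9.81×ln(4.748) = 3050.9×1.5577 ≈ 4752 m/s.
Stage 3: m₀ = 5,728 kg, m_f = 5,728 − 4,190 = 1,538 kg; Δv = 280×9.81×ln(3.724) = 2746.8×1.3149 ≈ 3612 m/s.
Total Δv = 3900 + 4752 + 3612 = 12264 m/s.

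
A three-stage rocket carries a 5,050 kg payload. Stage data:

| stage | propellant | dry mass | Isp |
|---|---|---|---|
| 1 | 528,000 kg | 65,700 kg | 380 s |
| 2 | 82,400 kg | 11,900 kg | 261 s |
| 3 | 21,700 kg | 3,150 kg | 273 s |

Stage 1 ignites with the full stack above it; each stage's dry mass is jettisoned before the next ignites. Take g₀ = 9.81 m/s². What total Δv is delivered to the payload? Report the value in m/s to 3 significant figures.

Δv ≈ 11200 m/s

Ignition mass of stage 1 = 528,000+65,700 + 82,400+11,900 + 21,700+3,150 + 5,050 = 717,900 kg.
Stage 1: m₀ = 717,900 kg, m_f = 717,900 − 528,000 = 189,900 kg; Δv = 380×9.81×ln(3.78) = 3727.8×1.3298 ≈ 4957 m/s.
Stage 2: m₀ = 124,200 kg, m_f = 124,200 − 82,400 = 41,800 kg; Δv = 261×9.81×ln(2.971) = 2560.4×1.0890 ≈ 2788 m/s.
Stage 3: m₀ = 29,900 kg, m_f = 29,900 − 21,700 = 8,200 kg; Δv = 273×9.81×ln(3.646) = 2678.1×1.2937 ≈ 3465 m/s.
Total Δv = 4957 + 2788 + 3465 = 11210 m/s.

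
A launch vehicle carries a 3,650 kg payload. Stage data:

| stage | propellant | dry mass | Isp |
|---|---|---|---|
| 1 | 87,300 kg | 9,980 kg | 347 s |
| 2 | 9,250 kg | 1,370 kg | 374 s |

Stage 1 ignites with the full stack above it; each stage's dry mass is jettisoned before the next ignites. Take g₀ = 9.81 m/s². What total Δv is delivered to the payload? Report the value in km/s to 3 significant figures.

Ignition mass of stage 1 = 87,300+9,980 + 9,250+1,370 + 3,650 = 111,550 kg.
Stage 1: m₀ = 111,550 kg, m_f = 111,550 − 87,300 = 24,250 kg; Δv = 347×9.81×ln(4.6) = 3404.1×1.5261 ≈ 5195 m/s.
Stage 2: m₀ = 14,270 kg, m_f = 14,270 − 9,250 = 5,020 kg; Δv = 374×9.81×ln(2.843) = 3668.9×1.0447 ≈ 3833 m/s.
Total Δv = 5195 + 3833 = 9028 m/s.

Δv ≈ 9.03 km/s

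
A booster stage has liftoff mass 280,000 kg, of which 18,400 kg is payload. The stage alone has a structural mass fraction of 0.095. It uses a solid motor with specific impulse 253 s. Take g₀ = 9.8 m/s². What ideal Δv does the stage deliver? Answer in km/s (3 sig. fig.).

Stage wet mass = m₀ − payload = 280,000 − 18,400 = 261,600 kg.
Stage dry mass = ε × stage wet mass = 0.095 × 261,600 = 24,852 kg.
Burnout mass m_f = stage dry + payload = 24,852 + 18,400 = 43,252 kg.
v_e = Isp · g₀ = 253 × 9.8 = 2479.4 m/s.
By the Tsiolkovsky rocket equation, Δv = v_e · ln(280,000/43,252) = 2479.4 × ln(6.474) = 2479.4 × 1.8677 ≈ 4631 m/s.

Δv ≈ 4.63 km/s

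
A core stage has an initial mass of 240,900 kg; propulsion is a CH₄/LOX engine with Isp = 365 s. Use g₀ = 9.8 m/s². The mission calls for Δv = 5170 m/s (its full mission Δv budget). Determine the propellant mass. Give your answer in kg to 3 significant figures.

v_e = Isp · g₀ = 365 × 9.8 = 3577.0 m/s.
m₀/m_f = exp(Δv / v_e) = exp(5170 / 3577.0) = exp(1.4453) = 4.2433.
m_f = 240,900 / 4.2433 = 56,771.9 kg, so propellant = m₀ − m_f = 240,900 − 56,771.9 = 184,128.1 kg.

propellant mass ≈ 184000 kg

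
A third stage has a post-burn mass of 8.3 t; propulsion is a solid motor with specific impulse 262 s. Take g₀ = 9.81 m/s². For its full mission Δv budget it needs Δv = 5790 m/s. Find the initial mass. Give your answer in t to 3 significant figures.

initial mass ≈ 79.0 t

v_e = Isp · g₀ = 262 × 9.81 = 2570.2 m/s.
m₀/m_f = exp(Δv / v_e) = exp(5790 / 2570.2) = exp(2.2527) = 9.5136.
m₀ = m_f × 9.5136 = 8.3 × 9.5136 = 78.9629 t.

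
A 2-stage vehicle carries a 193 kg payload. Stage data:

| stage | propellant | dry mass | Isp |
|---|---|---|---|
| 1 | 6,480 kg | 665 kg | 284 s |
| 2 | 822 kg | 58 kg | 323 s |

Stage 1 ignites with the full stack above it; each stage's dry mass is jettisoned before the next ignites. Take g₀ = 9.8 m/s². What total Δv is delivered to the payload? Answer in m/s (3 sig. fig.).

Ignition mass of stage 1 = 6,480+665 + 822+58 + 193 = 8,218 kg.
Stage 1: m₀ = 8,218 kg, m_f = 8,218 − 6,480 = 1,738 kg; Δv = 284×9.8×ln(4.728) = 2783.2×1.5536 ≈ 4324 m/s.
Stage 2: m₀ = 1,073 kg, m_f = 1,073 − 822 = 251 kg; Δv = 323×9.8×ln(4.275) = 3165.4×1.4528 ≈ 4599 m/s.
Total Δv = 4324 + 4599 = 8923 m/s.

Δv ≈ 8920 m/s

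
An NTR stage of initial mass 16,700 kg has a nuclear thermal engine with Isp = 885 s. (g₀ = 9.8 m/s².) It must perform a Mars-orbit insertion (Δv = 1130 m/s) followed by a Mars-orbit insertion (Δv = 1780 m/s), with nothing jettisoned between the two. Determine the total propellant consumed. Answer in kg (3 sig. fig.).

total propellant consumed ≈ 4760 kg

v_e = Isp · g₀ = 885 × 9.8 = 8673.0 m/s.
After the first burn: m = 16700 × exp(−1130/8673.0) = 16700 × 0.87784 = 14,659.9 kg.
After the second burn: m = 14,659.9 × exp(−1780/8673.0) = 14,659.9 × 0.81446 = 11,939.9 kg.
Total propellant = m₀ − m_final = 16700 − 11,939.9 = 4,760.1 kg.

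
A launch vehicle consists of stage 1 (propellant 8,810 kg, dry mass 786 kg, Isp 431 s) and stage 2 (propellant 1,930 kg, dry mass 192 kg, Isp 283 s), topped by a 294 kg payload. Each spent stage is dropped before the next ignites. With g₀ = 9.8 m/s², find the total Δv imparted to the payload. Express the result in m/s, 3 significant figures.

Ignition mass of stage 1 = 8,810+786 + 1,930+192 + 294 = 12,012 kg.
Stage 1: m₀ = 12,012 kg, m_f = 12,012 − 8,810 = 3,202 kg; Δv = 431×9.8×ln(3.751) = 4223.8×1.3221 ≈ 5584 m/s.
Stage 2: m₀ = 2,416 kg, m_f = 2,416 − 1,930 = 486 kg; Δv = 283×9.8×ln(4.971) = 2773.4×1.6037 ≈ 4448 m/s.
Total Δv = 5584 + 4448 = 10032 m/s.

Δv ≈ 10000 m/s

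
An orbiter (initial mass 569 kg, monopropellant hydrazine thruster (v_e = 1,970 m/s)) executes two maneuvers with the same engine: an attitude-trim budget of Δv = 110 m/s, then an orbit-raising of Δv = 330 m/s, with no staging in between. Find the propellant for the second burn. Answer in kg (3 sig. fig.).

propellant for the second burn ≈ 83.0 kg

After the first burn: m = 569 × exp(−110/1970.0) = 569 × 0.94569 = 538.098 kg.
After the second burn: m = 538.098 × exp(−330/1970.0) = 538.098 × 0.84577 = 455.107 kg.
Second-burn propellant = 538.098 − 455.107 = 82.991 kg.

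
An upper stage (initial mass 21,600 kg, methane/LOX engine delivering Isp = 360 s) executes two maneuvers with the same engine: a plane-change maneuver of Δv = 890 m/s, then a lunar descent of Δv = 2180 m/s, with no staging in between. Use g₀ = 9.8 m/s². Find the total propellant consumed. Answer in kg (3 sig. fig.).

v_e = Isp · g₀ = 360 × 9.8 = 3528.0 m/s.
After the first burn: m = 21600 × exp(−890/3528.0) = 21600 × 0.77704 = 16,784.1 kg.
After the second burn: m = 16,784.1 × exp(−2180/3528.0) = 16,784.1 × 0.53907 = 9,047.8 kg.
Total propellant = m₀ − m_final = 21600 − 9,047.8 = 12,552.2 kg.

total propellant consumed ≈ 12600 kg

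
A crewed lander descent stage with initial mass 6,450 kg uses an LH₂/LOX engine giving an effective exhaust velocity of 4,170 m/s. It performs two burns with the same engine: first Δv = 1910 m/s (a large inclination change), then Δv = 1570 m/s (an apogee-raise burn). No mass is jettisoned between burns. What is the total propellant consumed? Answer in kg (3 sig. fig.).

After the first burn: m = 6450 × exp(−1910/4170.0) = 6450 × 0.63253 = 4,079.82 kg.
After the second burn: m = 4,079.82 × exp(−1570/4170.0) = 4,079.82 × 0.68626 = 2,799.82 kg.
Total propellant = m₀ − m_final = 6450 − 2,799.82 = 3,650.18 kg.

total propellant consumed ≈ 3650 kg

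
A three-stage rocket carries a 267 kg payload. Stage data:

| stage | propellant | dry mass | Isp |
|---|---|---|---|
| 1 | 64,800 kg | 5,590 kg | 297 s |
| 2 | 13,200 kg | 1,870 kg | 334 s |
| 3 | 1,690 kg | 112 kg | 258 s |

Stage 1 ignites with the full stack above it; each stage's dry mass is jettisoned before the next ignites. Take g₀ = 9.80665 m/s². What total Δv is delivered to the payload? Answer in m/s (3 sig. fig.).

Δv ≈ 13000 m/s

Ignition mass of stage 1 = 64,800+5,590 + 13,200+1,870 + 1,690+112 + 267 = 87,529 kg.
Stage 1: m₀ = 87,529 kg, m_f = 87,529 − 64,800 = 22,729 kg; Δv = 297×9.80665×ln(3.851) = 2912.6×1.3483 ≈ 3927 m/s.
Stage 2: m₀ = 17,139 kg, m_f = 17,139 − 13,200 = 3,939 kg; Δv = 334×9.80665×ln(4.351) = 3275.4×1.4704 ≈ 4816 m/s.
Stage 3: m₀ = 2,069 kg, m_f = 2,069 − 1,690 = 379 kg; Δv = 258×9.80665×ln(5.459) = 2530.1×1.6973 ≈ 4294 m/s.
Total Δv = 3927 + 4816 + 4294 = 13037 m/s.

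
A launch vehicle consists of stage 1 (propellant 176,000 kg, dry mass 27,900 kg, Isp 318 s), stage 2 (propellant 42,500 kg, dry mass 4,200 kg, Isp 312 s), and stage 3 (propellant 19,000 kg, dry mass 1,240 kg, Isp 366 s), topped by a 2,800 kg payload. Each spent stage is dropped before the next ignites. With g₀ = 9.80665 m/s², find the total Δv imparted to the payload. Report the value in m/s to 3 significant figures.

Δv ≈ 12300 m/s

Ignition mass of stage 1 = 176,000+27,900 + 42,500+4,200 + 19,000+1,240 + 2,800 = 273,640 kg.
Stage 1: m₀ = 273,640 kg, m_f = 273,640 − 176,000 = 97,640 kg; Δv = 318×9.80665×ln(2.803) = 3118.5×1.0305 ≈ 3214 m/s.
Stage 2: m₀ = 69,740 kg, m_f = 69,740 − 42,500 = 27,240 kg; Δv = 312×9.80665×ln(2.56) = 3059.7×0.9401 ≈ 2876 m/s.
Stage 3: m₀ = 23,040 kg, m_f = 23,040 − 19,000 = 4,040 kg; Δv = 366×9.80665×ln(5.703) = 3589.2×1.7410 ≈ 6249 m/s.
Total Δv = 3214 + 2876 + 6249 = 12339 m/s.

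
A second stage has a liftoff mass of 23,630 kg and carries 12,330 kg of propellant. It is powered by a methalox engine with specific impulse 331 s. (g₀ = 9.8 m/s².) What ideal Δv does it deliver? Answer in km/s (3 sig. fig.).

Δv ≈ 2.39 km/s

v_e = Isp · g₀ = 331 × 9.8 = 3243.8 m/s.
m_f = m₀ − m_prop = 23,630 − 12,330 = 11,300 kg.
Δv = v_e · ln(m₀/m_f) = 3243.8 × ln(2.091) = 3243.8 × 0.7377 ≈ 2393.0 m/s.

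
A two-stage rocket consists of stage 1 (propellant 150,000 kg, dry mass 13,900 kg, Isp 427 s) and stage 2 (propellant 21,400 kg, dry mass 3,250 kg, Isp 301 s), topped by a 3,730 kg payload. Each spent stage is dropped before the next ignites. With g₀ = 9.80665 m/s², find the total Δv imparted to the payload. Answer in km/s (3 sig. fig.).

Ignition mass of stage 1 = 150,000+13,900 + 21,400+3,250 + 3,730 = 192,280 kg.
Stage 1: m₀ = 192,280 kg, m_f = 192,280 − 150,000 = 42,280 kg; Δv = 427×9.80665×ln(4.548) = 4187.4×1.5146 ≈ 6342 m/s.
Stage 2: m₀ = 28,380 kg, m_f = 28,380 − 21,400 = 6,980 kg; Δv = 301×9.80665×ln(4.066) = 2951.8×1.4026 ≈ 4140 m/s.
Total Δv = 6342 + 4140 = 10482 m/s.

Δv ≈ 10.5 km/s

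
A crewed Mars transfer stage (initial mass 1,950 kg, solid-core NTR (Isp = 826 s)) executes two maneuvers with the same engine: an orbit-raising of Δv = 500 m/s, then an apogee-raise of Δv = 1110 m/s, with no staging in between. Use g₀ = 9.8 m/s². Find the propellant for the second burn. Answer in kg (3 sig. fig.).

propellant for the second burn ≈ 235 kg

v_e = Isp · g₀ = 826 × 9.8 = 8094.8 m/s.
After the first burn: m = 1950 × exp(−500/8094.8) = 1950 × 0.94010 = 1,833.2 kg.
After the second burn: m = 1,833.2 × exp(−1110/8094.8) = 1,833.2 × 0.87186 = 1,598.29 kg.
Second-burn propellant = 1,833.2 − 1,598.29 = 234.91 kg.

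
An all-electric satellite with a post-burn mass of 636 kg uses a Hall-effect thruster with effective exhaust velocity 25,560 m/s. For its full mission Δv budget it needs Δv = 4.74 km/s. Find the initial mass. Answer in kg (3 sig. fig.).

m₀/m_f = exp(Δv / v_e) = exp(4740 / 25560.0) = exp(0.1854) = 1.2038.
m₀ = m_f × 1.2038 = 636 × 1.2038 = 765.617 kg.

initial mass ≈ 766 kg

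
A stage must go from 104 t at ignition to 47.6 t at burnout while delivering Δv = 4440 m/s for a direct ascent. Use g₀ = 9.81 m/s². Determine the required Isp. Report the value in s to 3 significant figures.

Isp ≈ 579 s

ln(m₀/m_f) = ln(104000/47600) = ln(2.185) = 0.7816.
By the Tsiolkovsky rocket equation, v_e = Δv / ln(m₀/m_f) = 4440 / 0.7816 = 5681.0 m/s.
Isp = v_e / g₀ = 5681.0 / 9.81 = 579.1 s.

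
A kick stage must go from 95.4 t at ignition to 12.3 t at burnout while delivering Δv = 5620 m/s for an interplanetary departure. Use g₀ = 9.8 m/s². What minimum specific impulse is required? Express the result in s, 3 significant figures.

Isp ≈ 280 s

ln(m₀/m_f) = ln(95400/12300) = ln(7.756) = 2.0485.
v_e = Δv / ln(m₀/m_f) = 5620 / 2.0485 = 2743.5 m/s.
Isp = v_e / g₀ = 2743.5 / 9.8 = 279.9 s.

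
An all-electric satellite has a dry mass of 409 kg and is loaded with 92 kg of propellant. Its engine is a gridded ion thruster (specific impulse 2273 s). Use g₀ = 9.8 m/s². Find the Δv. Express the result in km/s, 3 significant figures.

Δv ≈ 4.52 km/s

v_e = Isp · g₀ = 2273 × 9.8 = 22275.4 m/s.
m₀ = m_dry + m_prop = 409 + 92 = 501 kg.
Rocket equation: Δv = v_e · ln(m₀/m_f) = 22275.4 × ln(1.225) = 22275.4 × 0.2029 ≈ 4519.5 m/s.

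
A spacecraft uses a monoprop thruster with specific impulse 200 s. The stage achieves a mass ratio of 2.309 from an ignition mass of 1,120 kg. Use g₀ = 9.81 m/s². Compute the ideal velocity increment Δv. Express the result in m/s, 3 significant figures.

Δv ≈ 1640 m/s

v_e = Isp · g₀ = 200 × 9.81 = 1962.0 m/s.
Δv = v_e · ln(2.309) = 1962.0 × 0.8368 ≈ 1641.8 m/s.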